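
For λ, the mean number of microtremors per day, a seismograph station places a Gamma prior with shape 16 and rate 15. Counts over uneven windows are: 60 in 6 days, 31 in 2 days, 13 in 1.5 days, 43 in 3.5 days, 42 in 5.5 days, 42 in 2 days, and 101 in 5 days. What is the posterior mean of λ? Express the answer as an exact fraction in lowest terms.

232/27

Total count: 60 + 31 + 13 + 43 + 42 + 42 + 101 = 332.
Total exposure: 6 + 2 + 1.5 + 3.5 + 5.5 + 2 + 5 = 25.5 days.
Conjugate update: add total count to the shape and total exposure to the rate, giving Gamma(348, 81/2).
Posterior mean = α'/β' = 348/(81/2) = 232/27.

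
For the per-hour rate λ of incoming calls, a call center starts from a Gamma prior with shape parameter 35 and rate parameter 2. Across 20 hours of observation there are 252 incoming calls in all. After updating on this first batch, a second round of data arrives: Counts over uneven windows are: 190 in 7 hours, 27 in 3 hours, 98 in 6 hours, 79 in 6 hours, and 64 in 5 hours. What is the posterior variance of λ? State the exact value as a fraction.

745/2401

Total count 252 over total exposure 20 hours.
After the first batch: Gamma(35 + 252, 2 + 20) = Gamma(287, 22).
Total count: 190 + 27 + 98 + 79 + 64 = 458.
Total exposure: 7 + 3 + 6 + 6 + 5 = 27 hours.
After the second batch: Gamma(287 + 458, 22 + 27) = Gamma(745, 49).
Posterior variance = α'/β'² = 745/2401.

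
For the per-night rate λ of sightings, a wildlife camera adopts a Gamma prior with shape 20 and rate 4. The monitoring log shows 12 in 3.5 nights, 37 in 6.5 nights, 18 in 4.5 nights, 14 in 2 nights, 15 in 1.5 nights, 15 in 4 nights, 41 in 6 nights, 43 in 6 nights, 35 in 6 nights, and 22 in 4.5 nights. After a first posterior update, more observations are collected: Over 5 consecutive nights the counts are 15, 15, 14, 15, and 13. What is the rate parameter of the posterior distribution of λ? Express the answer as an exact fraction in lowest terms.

107/2

Total count: 12 + 37 + 18 + 14 + 15 + 15 + 41 + 43 + 35 + 22 = 252.
Total exposure: 3.5 + 6.5 + 4.5 + 2 + 1.5 + 4 + 6 + 6 + 6 + 4.5 = 44.5 nights.
After the first batch: Gamma(20 + 252, 4 + 44.5) = Gamma(272, 97/2).
Total count: 15 + 15 + 14 + 15 + 13 = 72.
Total exposure: 5 nights.
After the second batch: Gamma(272 + 72, 97/2 + 5) = Gamma(344, 107/2).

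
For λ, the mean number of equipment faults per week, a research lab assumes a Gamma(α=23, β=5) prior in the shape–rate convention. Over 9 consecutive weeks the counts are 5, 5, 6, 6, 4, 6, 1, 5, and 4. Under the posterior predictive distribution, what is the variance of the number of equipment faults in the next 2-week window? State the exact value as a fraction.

Total count: 5 + 5 + 6 + 6 + 4 + 6 + 1 + 5 + 4 = 42.
Total exposure: 9 weeks.
Posterior: α' = 23 + 42 = 65, β' = 5 + 9 = 14.
The posterior predictive for a window of length T is Negative Binomial with variance T·α'·(β'+T)/β'² = 2·65·16/196 = 520/49.

520/49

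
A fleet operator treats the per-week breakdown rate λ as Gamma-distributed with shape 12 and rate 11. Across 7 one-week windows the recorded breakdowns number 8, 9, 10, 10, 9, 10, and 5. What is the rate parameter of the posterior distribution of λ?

18

Total count: 8 + 9 + 10 + 10 + 9 + 10 + 5 = 61.
Total exposure: 7 weeks.
By Gamma–Poisson conjugacy, the posterior is Gamma(α + Σx, β + Σt) = Gamma(12 + 61, 11 + 7) = Gamma(73, 18).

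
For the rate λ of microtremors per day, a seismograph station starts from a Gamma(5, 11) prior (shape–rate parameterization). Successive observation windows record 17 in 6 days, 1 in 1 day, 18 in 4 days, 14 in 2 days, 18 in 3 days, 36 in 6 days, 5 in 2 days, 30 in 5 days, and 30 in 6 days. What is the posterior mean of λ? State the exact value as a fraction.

87/23

Total count: 17 + 1 + 18 + 14 + 18 + 36 + 5 + 30 + 30 = 169.
Total exposure: 6 + 1 + 4 + 2 + 3 + 6 + 2 + 5 + 6 = 35 days.
Conjugate update: add total count to the shape and total exposure to the rate, giving Gamma(174, 46).
Posterior mean = α'/β' = 174/46 = 87/23.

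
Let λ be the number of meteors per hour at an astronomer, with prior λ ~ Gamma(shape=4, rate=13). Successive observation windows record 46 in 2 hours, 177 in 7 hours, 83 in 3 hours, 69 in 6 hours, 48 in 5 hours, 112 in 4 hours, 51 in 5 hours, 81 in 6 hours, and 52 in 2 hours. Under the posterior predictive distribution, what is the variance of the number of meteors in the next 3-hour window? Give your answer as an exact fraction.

Total count: 46 + 177 + 83 + 69 + 48 + 112 + 51 + 81 + 52 = 719.
Total exposure: 2 + 7 + 3 + 6 + 5 + 4 + 5 + 6 + 2 = 40 hours.
Gamma(α, β) with Poisson data over total exposure Σt gives posterior Gamma(α+Σx, β+Σt) = Gamma(723, 53).
The posterior predictive for a window of length T is Negative Binomial with variance T·α'·(β'+T)/β'² = 3·723·56/2809 = 121464/2809.

121464/2809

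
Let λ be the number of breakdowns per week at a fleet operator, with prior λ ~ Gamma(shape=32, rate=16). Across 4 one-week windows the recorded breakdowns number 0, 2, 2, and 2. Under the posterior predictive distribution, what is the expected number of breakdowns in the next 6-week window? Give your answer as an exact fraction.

Total count: 0 + 2 + 2 + 2 = 6.
Total exposure: 4 weeks.
The Gamma prior is conjugate for the Poisson rate, so λ | data ~ Gamma(32+6, 16+4) = Gamma(38, 20).
Predictive mean over a 6-week window = T·E[λ|data] = 6·38/20 = 57/5.

57/5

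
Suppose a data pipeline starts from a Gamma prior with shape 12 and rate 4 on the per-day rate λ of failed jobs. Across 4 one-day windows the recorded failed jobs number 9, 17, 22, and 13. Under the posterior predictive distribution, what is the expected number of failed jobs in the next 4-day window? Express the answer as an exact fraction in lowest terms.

Total count: 9 + 17 + 22 + 13 = 61.
Total exposure: 4 days.
Conjugate update: add total count to the shape and total exposure to the rate, giving Gamma(73, 8).
Predictive mean over a 4-day window = T·E[λ|data] = 4·73/8 = 73/2.

73/2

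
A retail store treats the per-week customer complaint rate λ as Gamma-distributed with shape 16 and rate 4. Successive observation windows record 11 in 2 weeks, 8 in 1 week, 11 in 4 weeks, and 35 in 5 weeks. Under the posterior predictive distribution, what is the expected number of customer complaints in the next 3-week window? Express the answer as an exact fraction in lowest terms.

Total count: 11 + 8 + 11 + 35 = 65.
Total exposure: 2 + 1 + 4 + 5 = 12 weeks.
Posterior: α' = 16 + 65 = 81, β' = 4 + 12 = 16.
Predictive mean over a 3-week window = T·E[λ|data] = 3·81/16 = 243/16.

243/16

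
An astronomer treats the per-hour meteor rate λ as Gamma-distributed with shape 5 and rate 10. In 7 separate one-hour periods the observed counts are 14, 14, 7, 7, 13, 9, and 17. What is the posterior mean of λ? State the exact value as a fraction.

86/17

Total count: 14 + 14 + 7 + 7 + 13 + 9 + 17 = 81.
Total exposure: 7 hours.
Conjugate update: add total count to the shape and total exposure to the rate, giving Gamma(86, 17).
Posterior mean = α'/β' = 86/17.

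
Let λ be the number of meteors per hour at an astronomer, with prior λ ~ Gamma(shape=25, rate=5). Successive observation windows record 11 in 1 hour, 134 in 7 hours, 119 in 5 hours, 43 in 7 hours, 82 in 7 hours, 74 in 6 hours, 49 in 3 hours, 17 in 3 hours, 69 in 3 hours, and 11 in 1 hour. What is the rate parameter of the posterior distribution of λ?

Total count: 11 + 134 + 119 + 43 + 82 + 74 + 49 + 17 + 69 + 11 = 609.
Total exposure: 1 + 7 + 5 + 7 + 7 + 6 + 3 + 3 + 3 + 1 = 43 hours.
By Gamma–Poisson conjugacy, the posterior is Gamma(α + Σx, β + Σt) = Gamma(25 + 609, 5 + 43) = Gamma(634, 48).

48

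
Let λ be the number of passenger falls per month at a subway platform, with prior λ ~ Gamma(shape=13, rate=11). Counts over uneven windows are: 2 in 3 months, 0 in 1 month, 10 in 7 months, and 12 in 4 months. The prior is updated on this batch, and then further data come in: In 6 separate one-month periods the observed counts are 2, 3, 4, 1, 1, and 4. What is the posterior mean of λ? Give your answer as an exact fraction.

Total count: 2 + 0 + 10 + 12 = 24.
Total exposure: 3 + 1 + 7 + 4 = 15 months.
After the first batch: Gamma(13 + 24, 11 + 15) = Gamma(37, 26).
Total count: 2 + 3 + 4 + 1 + 1 + 4 = 15.
Total exposure: 6 months.
After the second batch: Gamma(37 + 15, 26 + 6) = Gamma(52, 32).
Posterior mean = α'/β' = 52/32 = 13/8.

13/8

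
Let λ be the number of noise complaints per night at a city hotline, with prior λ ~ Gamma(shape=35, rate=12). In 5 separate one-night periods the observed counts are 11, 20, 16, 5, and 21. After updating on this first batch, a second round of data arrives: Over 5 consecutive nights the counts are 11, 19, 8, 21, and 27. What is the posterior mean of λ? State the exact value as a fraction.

Total count: 11 + 20 + 16 + 5 + 21 = 73.
Total exposure: 5 nights.
After the first batch: Gamma(35 + 73, 12 + 5) = Gamma(108, 17).
Total count: 11 + 19 + 8 + 21 + 27 = 86.
Total exposure: 5 nights.
After the second batch: Gamma(108 + 86, 17 + 5) = Gamma(194, 22).
Posterior mean = α'/β' = 194/22 = 97/11.

97/11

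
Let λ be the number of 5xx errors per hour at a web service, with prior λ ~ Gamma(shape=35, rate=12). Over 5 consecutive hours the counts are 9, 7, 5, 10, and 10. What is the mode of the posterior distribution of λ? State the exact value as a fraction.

75/17

Total count: 9 + 7 + 5 + 10 + 10 = 41.
Total exposure: 5 hours.
The Gamma prior is conjugate for the Poisson rate, so λ | data ~ Gamma(35+41, 12+5) = Gamma(76, 17).
Posterior mode = (α'−1)/β' = 75/17.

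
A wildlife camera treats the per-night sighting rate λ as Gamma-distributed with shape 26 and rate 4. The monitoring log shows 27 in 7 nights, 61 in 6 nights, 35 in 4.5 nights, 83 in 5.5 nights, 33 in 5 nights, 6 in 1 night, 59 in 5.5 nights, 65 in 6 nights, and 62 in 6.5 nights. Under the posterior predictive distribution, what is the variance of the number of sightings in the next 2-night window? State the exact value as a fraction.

Total count: 27 + 61 + 35 + 83 + 33 + 6 + 59 + 65 + 62 = 431.
Total exposure: 7 + 6 + 4.5 + 5.5 + 5 + 1 + 5.5 + 6 + 6.5 = 47 nights.
Posterior: α' = 26 + 431 = 457, β' = 4 + 47 = 51.
The posterior predictive for a window of length T is Negative Binomial with variance T·α'·(β'+T)/β'² = 2·457·53/2601 = 48442/2601.

48442/2601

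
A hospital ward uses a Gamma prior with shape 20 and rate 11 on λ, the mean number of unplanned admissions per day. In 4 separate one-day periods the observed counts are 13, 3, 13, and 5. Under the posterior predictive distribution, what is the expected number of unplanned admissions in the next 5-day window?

18

Total count: 13 + 3 + 13 + 5 = 34.
Total exposure: 4 days.
By Gamma–Poisson conjugacy, the posterior is Gamma(α + Σx, β + Σt) = Gamma(20 + 34, 11 + 4) = Gamma(54, 15).
Predictive mean over a 5-day window = T·E[λ|data] = 5·54/15 = 18.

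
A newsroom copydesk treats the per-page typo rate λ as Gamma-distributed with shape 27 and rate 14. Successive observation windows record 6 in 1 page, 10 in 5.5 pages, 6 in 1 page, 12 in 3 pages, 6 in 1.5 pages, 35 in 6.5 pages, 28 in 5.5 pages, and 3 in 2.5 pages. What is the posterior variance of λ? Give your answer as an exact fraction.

Total count: 6 + 10 + 6 + 12 + 6 + 35 + 28 + 3 = 106.
Total exposure: 1 + 5.5 + 1 + 3 + 1.5 + 6.5 + 5.5 + 2.5 = 26.5 pages.
Conjugate update: add total count to the shape and total exposure to the rate, giving Gamma(133, 81/2).
Posterior variance = α'/β'² = 133/(6561/4) = 532/6561.

532/6561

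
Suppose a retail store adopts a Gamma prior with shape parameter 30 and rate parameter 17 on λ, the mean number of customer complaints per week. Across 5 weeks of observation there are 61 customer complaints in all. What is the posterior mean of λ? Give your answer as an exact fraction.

Total count 61 over total exposure 5 weeks.
Conjugate update: add total count to the shape and total exposure to the rate, giving Gamma(91, 22).
Posterior mean = α'/β' = 91/22.

91/22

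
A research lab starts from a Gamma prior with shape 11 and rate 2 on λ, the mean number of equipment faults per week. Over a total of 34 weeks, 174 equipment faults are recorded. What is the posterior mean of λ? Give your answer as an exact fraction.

185/36

Total count 174 over total exposure 34 weeks.
Gamma(α, β) with Poisson data over total exposure Σt gives posterior Gamma(α+Σx, β+Σt) = Gamma(185, 36).
Posterior mean = α'/β' = 185/36.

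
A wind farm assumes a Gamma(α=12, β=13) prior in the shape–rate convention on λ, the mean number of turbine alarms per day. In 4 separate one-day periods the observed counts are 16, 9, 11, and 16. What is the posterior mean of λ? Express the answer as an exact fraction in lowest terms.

64/17

Total count: 16 + 9 + 11 + 16 = 52.
Total exposure: 4 days.
Posterior: α' = 12 + 52 = 64, β' = 13 + 4 = 17.
Posterior mean = α'/β' = 64/17.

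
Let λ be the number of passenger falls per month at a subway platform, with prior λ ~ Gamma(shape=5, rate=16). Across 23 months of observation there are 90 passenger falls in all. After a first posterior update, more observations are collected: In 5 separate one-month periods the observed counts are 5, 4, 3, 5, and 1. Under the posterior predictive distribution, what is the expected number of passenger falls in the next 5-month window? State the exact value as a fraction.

Total count 90 over total exposure 23 months.
After the first batch: Gamma(5 + 90, 16 + 23) = Gamma(95, 39).
Total count: 5 + 4 + 3 + 5 + 1 = 18.
Total exposure: 5 months.
After the second batch: Gamma(95 + 18, 39 + 5) = Gamma(113, 44).
Predictive mean over a 5-month window = T·E[λ|data] = 5·113/44 = 565/44.

565/44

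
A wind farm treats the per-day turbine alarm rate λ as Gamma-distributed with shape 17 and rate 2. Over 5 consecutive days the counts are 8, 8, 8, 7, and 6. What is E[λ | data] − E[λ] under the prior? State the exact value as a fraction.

-11/14

Total count: 8 + 8 + 8 + 7 + 6 = 37.
Total exposure: 5 days.
Conjugate update: add total count to the shape and total exposure to the rate, giving Gamma(54, 7).
Posterior mean = 54/7 = 54/7; prior mean = 17/2 = 17/2. Difference = 54/7 − 17/2 = -11/14.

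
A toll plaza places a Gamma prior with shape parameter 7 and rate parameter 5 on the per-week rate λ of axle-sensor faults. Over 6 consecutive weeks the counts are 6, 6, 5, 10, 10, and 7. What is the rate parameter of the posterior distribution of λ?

Total count: 6 + 6 + 5 + 10 + 10 + 7 = 44.
Total exposure: 6 weeks.
Gamma(α, β) with Poisson data over total exposure Σt gives posterior Gamma(α+Σx, β+Σt) = Gamma(51, 11).

11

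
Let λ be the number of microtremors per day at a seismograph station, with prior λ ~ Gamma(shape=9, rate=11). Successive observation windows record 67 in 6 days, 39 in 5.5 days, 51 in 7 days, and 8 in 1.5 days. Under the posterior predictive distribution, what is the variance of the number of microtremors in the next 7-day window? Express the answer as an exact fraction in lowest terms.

Total count: 67 + 39 + 51 + 8 = 165.
Total exposure: 6 + 5.5 + 7 + 1.5 = 20 days.
Posterior: α' = 9 + 165 = 174, β' = 11 + 20 = 31.
The posterior predictive for a window of length T is Negative Binomial with variance T·α'·(β'+T)/β'² = 7·174·38/961 = 46284/961.

46284/961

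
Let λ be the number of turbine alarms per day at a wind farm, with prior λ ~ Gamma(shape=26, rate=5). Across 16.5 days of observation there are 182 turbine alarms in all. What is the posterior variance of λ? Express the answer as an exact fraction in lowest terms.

Total count 182 over total exposure 16.5 days.
Gamma(α, β) with Poisson data over total exposure Σt gives posterior Gamma(α+Σx, β+Σt) = Gamma(208, 43/2).
Posterior variance = α'/β'² = 208/(1849/4) = 832/1849.

832/1849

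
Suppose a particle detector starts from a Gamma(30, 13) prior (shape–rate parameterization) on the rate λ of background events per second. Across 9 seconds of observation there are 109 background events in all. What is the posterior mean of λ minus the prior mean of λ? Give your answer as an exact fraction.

Total count 109 over total exposure 9 seconds.
Gamma(α, β) with Poisson data over total exposure Σt gives posterior Gamma(α+Σx, β+Σt) = Gamma(139, 22).
Posterior mean = 139/22 = 139/22; prior mean = 30/13 = 30/13. Difference = 139/22 − 30/13 = 1147/286.

1147/286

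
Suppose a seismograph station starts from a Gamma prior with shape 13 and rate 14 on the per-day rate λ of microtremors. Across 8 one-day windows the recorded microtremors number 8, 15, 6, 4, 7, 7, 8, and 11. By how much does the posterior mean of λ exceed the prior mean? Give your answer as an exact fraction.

205/77

Total count: 8 + 15 + 6 + 4 + 7 + 7 + 8 + 11 = 66.
Total exposure: 8 days.
Gamma(α, β) with Poisson data over total exposure Σt gives posterior Gamma(α+Σx, β+Σt) = Gamma(79, 22).
Posterior mean = 79/22 = 79/22; prior mean = 13/14 = 13/14. Difference = 79/22 − 13/14 = 205/77.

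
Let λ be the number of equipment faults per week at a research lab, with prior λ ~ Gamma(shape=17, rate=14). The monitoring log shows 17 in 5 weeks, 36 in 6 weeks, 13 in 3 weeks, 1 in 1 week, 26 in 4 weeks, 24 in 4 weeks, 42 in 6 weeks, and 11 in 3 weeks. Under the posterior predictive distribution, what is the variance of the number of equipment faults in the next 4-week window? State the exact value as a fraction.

9350/529

Total count: 17 + 36 + 13 + 1 + 26 + 24 + 42 + 11 = 170.
Total exposure: 5 + 6 + 3 + 1 + 4 + 4 + 6 + 3 = 32 weeks.
Gamma(α, β) with Poisson data over total exposure Σt gives posterior Gamma(α+Σx, β+Σt) = Gamma(187, 46).
The posterior predictive for a window of length T is Negative Binomial with variance T·α'·(β'+T)/β'² = 4·187·50/2116 = 9350/529.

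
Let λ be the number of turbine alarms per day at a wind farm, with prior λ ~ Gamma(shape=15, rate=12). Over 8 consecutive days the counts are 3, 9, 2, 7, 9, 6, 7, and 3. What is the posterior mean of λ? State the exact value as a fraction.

61/20

Total count: 3 + 9 + 2 + 7 + 9 + 6 + 7 + 3 = 46.
Total exposure: 8 days.
Posterior: α' = 15 + 46 = 61, β' = 12 + 8 = 20.
Posterior mean = α'/β' = 61/20.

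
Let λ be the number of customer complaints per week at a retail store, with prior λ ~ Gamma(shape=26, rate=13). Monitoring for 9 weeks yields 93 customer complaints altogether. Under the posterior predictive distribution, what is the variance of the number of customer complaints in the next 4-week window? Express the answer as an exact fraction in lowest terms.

3094/121

Total count 93 over total exposure 9 weeks.
The Gamma prior is conjugate for the Poisson rate, so λ | data ~ Gamma(26+93, 13+9) = Gamma(119, 22).
The posterior predictive for a window of length T is Negative Binomial with variance T·α'·(β'+T)/β'² = 4·119·26/484 = 3094/121.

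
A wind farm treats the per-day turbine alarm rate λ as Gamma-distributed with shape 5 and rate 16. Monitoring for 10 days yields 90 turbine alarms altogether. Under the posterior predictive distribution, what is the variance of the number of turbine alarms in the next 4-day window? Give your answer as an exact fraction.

Total count 90 over total exposure 10 days.
By Gamma–Poisson conjugacy, the posterior is Gamma(α + Σx, β + Σt) = Gamma(5 + 90, 16 + 10) = Gamma(95, 26).
The posterior predictive for a window of length T is Negative Binomial with variance T·α'·(β'+T)/β'² = 4·95·30/676 = 2850/169.

2850/169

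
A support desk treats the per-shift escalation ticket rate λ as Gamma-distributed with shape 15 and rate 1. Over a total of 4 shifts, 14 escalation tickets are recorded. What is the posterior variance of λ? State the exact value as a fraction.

29/25

Total count 14 over total exposure 4 shifts.
Posterior: α' = 15 + 14 = 29, β' = 1 + 4 = 5.
Posterior variance = α'/β'² = 29/25.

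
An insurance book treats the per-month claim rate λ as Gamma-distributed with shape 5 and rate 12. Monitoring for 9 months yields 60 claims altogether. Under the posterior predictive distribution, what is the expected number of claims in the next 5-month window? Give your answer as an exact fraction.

Total count 60 over total exposure 9 months.
By Gamma–Poisson conjugacy, the posterior is Gamma(α + Σx, β + Σt) = Gamma(5 + 60, 12 + 9) = Gamma(65, 21).
Predictive mean over a 5-month window = T·E[λ|data] = 5·65/21 = 325/21.

325/21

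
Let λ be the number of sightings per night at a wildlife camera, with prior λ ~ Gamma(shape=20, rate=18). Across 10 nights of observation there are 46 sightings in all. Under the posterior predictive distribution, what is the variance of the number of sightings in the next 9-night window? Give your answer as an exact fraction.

10989/392

Total count 46 over total exposure 10 nights.
Posterior: α' = 20 + 46 = 66, β' = 18 + 10 = 28.
The posterior predictive for a window of length T is Negative Binomial with variance T·α'·(β'+T)/β'² = 9·66·37/784 = 10989/392.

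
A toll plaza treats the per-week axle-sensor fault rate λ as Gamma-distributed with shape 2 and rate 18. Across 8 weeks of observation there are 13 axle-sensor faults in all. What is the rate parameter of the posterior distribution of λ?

Total count 13 over total exposure 8 weeks.
By Gamma–Poisson conjugacy, the posterior is Gamma(α + Σx, β + Σt) = Gamma(2 + 13, 18 + 8) = Gamma(15, 26).

26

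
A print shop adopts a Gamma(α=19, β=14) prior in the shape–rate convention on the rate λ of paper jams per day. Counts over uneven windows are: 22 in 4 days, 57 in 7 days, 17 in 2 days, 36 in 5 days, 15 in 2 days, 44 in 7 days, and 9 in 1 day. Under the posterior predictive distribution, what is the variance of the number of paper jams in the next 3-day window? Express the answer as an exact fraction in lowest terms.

Total count: 22 + 57 + 17 + 36 + 15 + 44 + 9 = 200.
Total exposure: 4 + 7 + 2 + 5 + 2 + 7 + 1 = 28 days.
The Gamma prior is conjugate for the Poisson rate, so λ | data ~ Gamma(19+200, 14+28) = Gamma(219, 42).
The posterior predictive for a window of length T is Negative Binomial with variance T·α'·(β'+T)/β'² = 3·219·45/1764 = 3285/196.

3285/196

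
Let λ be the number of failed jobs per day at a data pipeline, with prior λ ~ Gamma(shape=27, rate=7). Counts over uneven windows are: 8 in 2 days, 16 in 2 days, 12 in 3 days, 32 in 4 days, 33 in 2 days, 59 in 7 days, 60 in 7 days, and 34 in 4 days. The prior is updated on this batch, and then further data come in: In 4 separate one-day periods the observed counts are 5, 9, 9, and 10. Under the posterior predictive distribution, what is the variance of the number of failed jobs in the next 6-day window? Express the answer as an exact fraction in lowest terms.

2512/49

Total count: 8 + 16 + 12 + 32 + 33 + 59 + 60 + 34 = 254.
Total exposure: 2 + 2 + 3 + 4 + 2 + 7 + 7 + 4 = 31 days.
After the first batch: Gamma(27 + 254, 7 + 31) = Gamma(281, 38).
Total count: 5 + 9 + 9 + 10 = 33.
Total exposure: 4 days.
After the second batch: Gamma(281 + 33, 38 + 4) = Gamma(314, 42).
The posterior predictive for a window of length T is Negative Binomial with variance T·α'·(β'+T)/β'² = 6·314·48/1764 = 2512/49.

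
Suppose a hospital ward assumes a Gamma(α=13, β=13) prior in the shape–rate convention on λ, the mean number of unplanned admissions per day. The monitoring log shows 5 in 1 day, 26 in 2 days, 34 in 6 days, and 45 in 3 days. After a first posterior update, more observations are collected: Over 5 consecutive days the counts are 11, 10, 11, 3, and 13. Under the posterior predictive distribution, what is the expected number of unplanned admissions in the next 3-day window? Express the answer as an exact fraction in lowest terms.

171/10

Total count: 5 + 26 + 34 + 45 = 110.
Total exposure: 1 + 2 + 6 + 3 = 12 days.
After the first batch: Gamma(13 + 110, 13 + 12) = Gamma(123, 25).
Total count: 11 + 10 + 11 + 3 + 13 = 48.
Total exposure: 5 days.
After the second batch: Gamma(123 + 48, 25 + 5) = Gamma(171, 30).
Predictive mean over a 3-day window = T·E[λ|data] = 3·171/30 = 171/10.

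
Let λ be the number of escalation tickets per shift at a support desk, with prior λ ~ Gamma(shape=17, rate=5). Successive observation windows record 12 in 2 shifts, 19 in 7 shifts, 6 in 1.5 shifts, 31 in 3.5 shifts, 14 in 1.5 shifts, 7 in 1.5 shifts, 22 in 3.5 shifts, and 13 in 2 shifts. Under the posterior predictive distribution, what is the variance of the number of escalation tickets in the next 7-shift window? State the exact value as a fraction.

Total count: 12 + 19 + 6 + 31 + 14 + 7 + 22 + 13 = 124.
Total exposure: 2 + 7 + 1.5 + 3.5 + 1.5 + 1.5 + 3.5 + 2 = 22.5 shifts.
Gamma(α, β) with Poisson data over total exposure Σt gives posterior Gamma(α+Σx, β+Σt) = Gamma(141, 55/2).
The posterior predictive for a window of length T is Negative Binomial with variance T·α'·(β'+T)/β'² = 7·141·(69/2)/(3025/4) = 136206/3025.

136206/3025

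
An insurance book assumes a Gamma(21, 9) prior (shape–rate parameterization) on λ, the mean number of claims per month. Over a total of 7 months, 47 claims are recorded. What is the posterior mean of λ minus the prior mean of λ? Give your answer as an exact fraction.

23/12

Total count 47 over total exposure 7 months.
Posterior: α' = 21 + 47 = 68, β' = 9 + 7 = 16.
Posterior mean = 68/16 = 17/4; prior mean = 21/9 = 7/3. Difference = 17/4 − 7/3 = 23/12.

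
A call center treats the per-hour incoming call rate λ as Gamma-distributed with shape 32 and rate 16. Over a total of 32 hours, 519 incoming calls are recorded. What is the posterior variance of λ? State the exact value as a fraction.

551/2304

Total count 519 over total exposure 32 hours.
By Gamma–Poisson conjugacy, the posterior is Gamma(α + Σx, β + Σt) = Gamma(32 + 519, 16 + 32) = Gamma(551, 48).
Posterior variance = α'/β'² = 551/2304.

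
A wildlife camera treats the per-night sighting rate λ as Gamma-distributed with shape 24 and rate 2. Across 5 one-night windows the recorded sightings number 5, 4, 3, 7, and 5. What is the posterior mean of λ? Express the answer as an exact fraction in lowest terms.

Total count: 5 + 4 + 3 + 7 + 5 = 24.
Total exposure: 5 nights.
Gamma(α, β) with Poisson data over total exposure Σt gives posterior Gamma(α+Σx, β+Σt) = Gamma(48, 7).
Posterior mean = α'/β' = 48/7.

48/7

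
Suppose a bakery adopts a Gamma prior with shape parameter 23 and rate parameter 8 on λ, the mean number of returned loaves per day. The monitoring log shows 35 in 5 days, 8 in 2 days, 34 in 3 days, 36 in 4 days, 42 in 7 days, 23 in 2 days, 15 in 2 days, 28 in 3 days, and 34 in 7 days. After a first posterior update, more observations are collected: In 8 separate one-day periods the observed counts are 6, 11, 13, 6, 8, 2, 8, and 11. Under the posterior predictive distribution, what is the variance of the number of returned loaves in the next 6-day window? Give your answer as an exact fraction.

Total count: 35 + 8 + 34 + 36 + 42 + 23 + 15 + 28 + 34 = 255.
Total exposure: 5 + 2 + 3 + 4 + 7 + 2 + 2 + 3 + 7 = 35 days.
After the first batch: Gamma(23 + 255, 8 + 35) = Gamma(278, 43).
Total count: 6 + 11 + 13 + 6 + 8 + 2 + 8 + 11 = 65.
Total exposure: 8 days.
After the second batch: Gamma(278 + 65, 43 + 8) = Gamma(343, 51).
The posterior predictive for a window of length T is Negative Binomial with variance T·α'·(β'+T)/β'² = 6·343·57/2601 = 13034/289.

13034/289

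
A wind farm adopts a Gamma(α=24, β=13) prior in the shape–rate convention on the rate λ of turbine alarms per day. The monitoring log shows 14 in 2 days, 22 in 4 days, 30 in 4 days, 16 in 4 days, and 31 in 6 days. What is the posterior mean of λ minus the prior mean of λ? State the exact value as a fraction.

Total count: 14 + 22 + 30 + 16 + 31 = 113.
Total exposure: 2 + 4 + 4 + 4 + 6 = 20 days.
Gamma(α, β) with Poisson data over total exposure Σt gives posterior Gamma(α+Σx, β+Σt) = Gamma(137, 33).
Posterior mean = 137/33 = 137/33; prior mean = 24/13 = 24/13. Difference = 137/33 − 24/13 = 989/429.

989/429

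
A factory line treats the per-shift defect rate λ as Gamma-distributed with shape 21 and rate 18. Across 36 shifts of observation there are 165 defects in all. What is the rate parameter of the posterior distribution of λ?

Total count 165 over total exposure 36 shifts.
Posterior: α' = 21 + 165 = 186, β' = 18 + 36 = 54.

54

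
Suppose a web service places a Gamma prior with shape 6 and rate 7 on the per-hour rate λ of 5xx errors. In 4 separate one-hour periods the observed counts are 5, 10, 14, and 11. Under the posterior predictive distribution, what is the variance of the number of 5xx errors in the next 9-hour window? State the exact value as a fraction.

Total count: 5 + 10 + 14 + 11 = 40.
Total exposure: 4 hours.
Gamma(α, β) with Poisson data over total exposure Σt gives posterior Gamma(α+Σx, β+Σt) = Gamma(46, 11).
The posterior predictive for a window of length T is Negative Binomial with variance T·α'·(β'+T)/β'² = 9·46·20/121 = 8280/121.

8280/121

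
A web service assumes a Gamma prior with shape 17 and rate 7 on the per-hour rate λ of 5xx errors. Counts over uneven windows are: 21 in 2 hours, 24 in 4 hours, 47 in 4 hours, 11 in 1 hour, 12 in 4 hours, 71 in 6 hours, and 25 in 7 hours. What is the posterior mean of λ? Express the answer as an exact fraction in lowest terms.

Total count: 21 + 24 + 47 + 11 + 12 + 71 + 25 = 211.
Total exposure: 2 + 4 + 4 + 1 + 4 + 6 + 7 = 28 hours.
Posterior: α' = 17 + 211 = 228, β' = 7 + 28 = 35.
Posterior mean = α'/β' = 228/35.

228/35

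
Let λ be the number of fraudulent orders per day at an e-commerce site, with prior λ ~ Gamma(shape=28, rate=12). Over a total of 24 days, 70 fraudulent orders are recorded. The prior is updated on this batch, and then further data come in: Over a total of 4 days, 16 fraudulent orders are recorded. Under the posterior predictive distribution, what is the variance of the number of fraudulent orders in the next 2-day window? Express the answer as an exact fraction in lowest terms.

Total count 70 over total exposure 24 days.
After the first batch: Gamma(28 + 70, 12 + 24) = Gamma(98, 36).
Total count 16 over total exposure 4 days.
After the second batch: Gamma(98 + 16, 36 + 4) = Gamma(114, 40).
The posterior predictive for a window of length T is Negative Binomial with variance T·α'·(β'+T)/β'² = 2·114·42/1600 = 1197/200.

1197/200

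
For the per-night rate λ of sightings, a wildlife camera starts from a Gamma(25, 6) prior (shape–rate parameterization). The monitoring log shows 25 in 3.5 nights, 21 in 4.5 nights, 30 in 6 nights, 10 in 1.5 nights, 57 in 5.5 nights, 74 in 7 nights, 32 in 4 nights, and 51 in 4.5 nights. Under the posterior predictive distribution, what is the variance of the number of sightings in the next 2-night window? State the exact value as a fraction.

4628/289

Total count: 25 + 21 + 30 + 10 + 57 + 74 + 32 + 51 = 300.
Total exposure: 3.5 + 4.5 + 6 + 1.5 + 5.5 + 7 + 4 + 4.5 = 36.5 nights.
The Gamma prior is conjugate for the Poisson rate, so λ | data ~ Gamma(25+300, 6+36.5) = Gamma(325, 85/2).
The posterior predictive for a window of length T is Negative Binomial with variance T·α'·(β'+T)/β'² = 2·325·(89/2)/(7225/4) = 4628/289.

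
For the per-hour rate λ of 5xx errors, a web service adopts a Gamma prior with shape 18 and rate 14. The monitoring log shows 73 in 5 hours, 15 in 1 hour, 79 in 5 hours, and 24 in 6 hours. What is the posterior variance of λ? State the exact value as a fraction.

209/961

Total count: 73 + 15 + 79 + 24 = 191.
Total exposure: 5 + 1 + 5 + 6 = 17 hours.
By Gamma–Poisson conjugacy, the posterior is Gamma(α + Σx, β + Σt) = Gamma(18 + 191, 14 + 17) = Gamma(209, 31).
Posterior variance = α'/β'² = 209/961.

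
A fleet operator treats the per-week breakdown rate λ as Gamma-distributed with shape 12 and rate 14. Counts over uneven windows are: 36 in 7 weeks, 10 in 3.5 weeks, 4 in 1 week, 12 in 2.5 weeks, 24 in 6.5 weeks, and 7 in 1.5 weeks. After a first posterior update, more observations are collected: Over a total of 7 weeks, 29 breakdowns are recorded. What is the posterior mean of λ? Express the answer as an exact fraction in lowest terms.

134/43

Total count: 36 + 10 + 4 + 12 + 24 + 7 = 93.
Total exposure: 7 + 3.5 + 1 + 2.5 + 6.5 + 1.5 = 22 weeks.
After the first batch: Gamma(12 + 93, 14 + 22) = Gamma(105, 36).
Total count 29 over total exposure 7 weeks.
After the second batch: Gamma(105 + 29, 36 + 7) = Gamma(134, 43).
Posterior mean = α'/β' = 134/43.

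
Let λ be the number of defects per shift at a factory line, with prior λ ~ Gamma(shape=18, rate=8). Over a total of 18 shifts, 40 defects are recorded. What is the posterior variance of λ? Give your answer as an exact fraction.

Total count 40 over total exposure 18 shifts.
Posterior: α' = 18 + 40 = 58, β' = 8 + 18 = 26.
Posterior variance = α'/β'² = 58/676 = 29/338.

29/338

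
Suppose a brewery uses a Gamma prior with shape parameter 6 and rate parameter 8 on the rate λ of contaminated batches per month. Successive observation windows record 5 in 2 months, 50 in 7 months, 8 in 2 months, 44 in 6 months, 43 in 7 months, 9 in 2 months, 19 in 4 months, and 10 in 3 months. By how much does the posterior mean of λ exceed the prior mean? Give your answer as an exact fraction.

Total count: 5 + 50 + 8 + 44 + 43 + 9 + 19 + 10 = 188.
Total exposure: 2 + 7 + 2 + 6 + 7 + 2 + 4 + 3 = 33 months.
The Gamma prior is conjugate for the Poisson rate, so λ | data ~ Gamma(6+188, 8+33) = Gamma(194, 41).
Posterior mean = 194/41 = 194/41; prior mean = 6/8 = 3/4. Difference = 194/41 − 3/4 = 653/164.

653/164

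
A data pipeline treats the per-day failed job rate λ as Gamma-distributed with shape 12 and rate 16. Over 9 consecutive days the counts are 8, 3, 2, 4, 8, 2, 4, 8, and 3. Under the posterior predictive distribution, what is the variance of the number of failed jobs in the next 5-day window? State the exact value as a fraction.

Total count: 8 + 3 + 2 + 4 + 8 + 2 + 4 + 8 + 3 = 42.
Total exposure: 9 days.
The Gamma prior is conjugate for the Poisson rate, so λ | data ~ Gamma(12+42, 16+9) = Gamma(54, 25).
The posterior predictive for a window of length T is Negative Binomial with variance T·α'·(β'+T)/β'² = 5·54·30/625 = 324/25.

324/25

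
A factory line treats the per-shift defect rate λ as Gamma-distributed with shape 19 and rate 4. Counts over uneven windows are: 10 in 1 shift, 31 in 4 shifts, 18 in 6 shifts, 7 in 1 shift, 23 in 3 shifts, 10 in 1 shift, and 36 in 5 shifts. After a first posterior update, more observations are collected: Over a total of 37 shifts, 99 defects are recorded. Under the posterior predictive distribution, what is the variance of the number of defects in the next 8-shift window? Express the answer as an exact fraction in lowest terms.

35420/961

Total count: 10 + 31 + 18 + 7 + 23 + 10 + 36 = 135.
Total exposure: 1 + 4 + 6 + 1 + 3 + 1 + 5 = 21 shifts.
After the first batch: Gamma(19 + 135, 4 + 21) = Gamma(154, 25).
Total count 99 over total exposure 37 shifts.
After the second batch: Gamma(154 + 99, 25 + 37) = Gamma(253, 62).
The posterior predictive for a window of length T is Negative Binomial with variance T·α'·(β'+T)/β'² = 8·253·70/3844 = 35420/961.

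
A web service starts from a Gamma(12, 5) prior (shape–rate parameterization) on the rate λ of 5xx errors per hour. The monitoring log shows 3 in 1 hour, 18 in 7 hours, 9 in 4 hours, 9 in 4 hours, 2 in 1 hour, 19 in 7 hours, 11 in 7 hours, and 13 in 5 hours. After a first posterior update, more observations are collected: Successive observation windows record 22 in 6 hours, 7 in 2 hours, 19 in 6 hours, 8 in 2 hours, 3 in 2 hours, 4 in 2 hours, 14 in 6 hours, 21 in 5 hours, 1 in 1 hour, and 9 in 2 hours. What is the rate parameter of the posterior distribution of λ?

75

Total count: 3 + 18 + 9 + 9 + 2 + 19 + 11 + 13 = 84.
Total exposure: 1 + 7 + 4 + 4 + 1 + 7 + 7 + 5 = 36 hours.
After the first batch: Gamma(12 + 84, 5 + 36) = Gamma(96, 41).
Total count: 22 + 7 + 19 + 8 + 3 + 4 + 14 + 21 + 1 + 9 = 108.
Total exposure: 6 + 2 + 6 + 2 + 2 + 2 + 6 + 5 + 1 + 2 = 34 hours.
After the second batch: Gamma(96 + 108, 41 + 34) = Gamma(204, 75).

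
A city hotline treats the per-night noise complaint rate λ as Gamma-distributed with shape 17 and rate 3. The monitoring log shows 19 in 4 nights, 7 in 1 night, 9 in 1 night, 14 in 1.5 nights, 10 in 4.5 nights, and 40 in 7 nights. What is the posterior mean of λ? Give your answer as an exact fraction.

58/11

Total count: 19 + 7 + 9 + 14 + 10 + 40 = 99.
Total exposure: 4 + 1 + 1 + 1.5 + 4.5 + 7 = 19 nights.
Gamma(α, β) with Poisson data over total exposure Σt gives posterior Gamma(α+Σx, β+Σt) = Gamma(116, 22).
Posterior mean = α'/β' = 116/22 = 58/11.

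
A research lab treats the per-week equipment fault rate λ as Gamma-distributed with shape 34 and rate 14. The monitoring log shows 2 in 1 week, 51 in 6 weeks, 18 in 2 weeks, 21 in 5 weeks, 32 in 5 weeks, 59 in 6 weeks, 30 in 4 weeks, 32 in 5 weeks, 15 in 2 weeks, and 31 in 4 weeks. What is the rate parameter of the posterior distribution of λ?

Total count: 2 + 51 + 18 + 21 + 32 + 59 + 30 + 32 + 15 + 31 = 291.
Total exposure: 1 + 6 + 2 + 5 + 5 + 6 + 4 + 5 + 2 + 4 = 40 weeks.
Gamma(α, β) with Poisson data over total exposure Σt gives posterior Gamma(α+Σx, β+Σt) = Gamma(325, 54).

54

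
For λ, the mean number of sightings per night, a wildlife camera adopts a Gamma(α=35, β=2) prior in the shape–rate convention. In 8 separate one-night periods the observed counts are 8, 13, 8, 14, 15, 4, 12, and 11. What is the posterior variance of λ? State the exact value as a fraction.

Total count: 8 + 13 + 8 + 14 + 15 + 4 + 12 + 11 = 85.
Total exposure: 8 nights.
Conjugate update: add total count to the shape and total exposure to the rate, giving Gamma(120, 10).
Posterior variance = α'/β'² = 120/100 = 6/5.

6/5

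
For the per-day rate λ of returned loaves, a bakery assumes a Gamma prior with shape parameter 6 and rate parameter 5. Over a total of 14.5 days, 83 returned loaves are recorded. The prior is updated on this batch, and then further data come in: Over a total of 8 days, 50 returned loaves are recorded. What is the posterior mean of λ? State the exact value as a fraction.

278/55

Total count 83 over total exposure 14.5 days.
After the first batch: Gamma(6 + 83, 5 + 14.5) = Gamma(89, 39/2).
Total count 50 over total exposure 8 days.
After the second batch: Gamma(89 + 50, 39/2 + 8) = Gamma(139, 55/2).
Posterior mean = α'/β' = 139/(55/2) = 278/55.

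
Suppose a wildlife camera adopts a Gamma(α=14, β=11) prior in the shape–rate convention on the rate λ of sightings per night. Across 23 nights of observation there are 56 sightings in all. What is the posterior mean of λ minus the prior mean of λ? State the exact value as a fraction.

Total count 56 over total exposure 23 nights.
The Gamma prior is conjugate for the Poisson rate, so λ | data ~ Gamma(14+56, 11+23) = Gamma(70, 34).
Posterior mean = 70/34 = 35/17; prior mean = 14/11 = 14/11. Difference = 35/17 − 14/11 = 147/187.

147/187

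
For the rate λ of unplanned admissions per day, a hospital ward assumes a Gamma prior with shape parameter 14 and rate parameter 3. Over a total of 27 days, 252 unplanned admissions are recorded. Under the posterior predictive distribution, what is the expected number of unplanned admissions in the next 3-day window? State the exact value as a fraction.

133/5

Total count 252 over total exposure 27 days.
Gamma(α, β) with Poisson data over total exposure Σt gives posterior Gamma(α+Σx, β+Σt) = Gamma(266, 30).
Predictive mean over a 3-day window = T·E[λ|data] = 3·266/30 = 133/5.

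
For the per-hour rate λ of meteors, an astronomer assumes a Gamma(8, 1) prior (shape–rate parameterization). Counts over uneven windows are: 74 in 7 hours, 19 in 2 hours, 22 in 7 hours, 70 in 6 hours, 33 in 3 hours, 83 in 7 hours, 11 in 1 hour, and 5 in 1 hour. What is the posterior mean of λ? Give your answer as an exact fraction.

65/7

Total count: 74 + 19 + 22 + 70 + 33 + 83 + 11 + 5 = 317.
Total exposure: 7 + 2 + 7 + 6 + 3 + 7 + 1 + 1 = 34 hours.
Conjugate update: add total count to the shape and total exposure to the rate, giving Gamma(325, 35).
Posterior mean = α'/β' = 325/35 = 65/7.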